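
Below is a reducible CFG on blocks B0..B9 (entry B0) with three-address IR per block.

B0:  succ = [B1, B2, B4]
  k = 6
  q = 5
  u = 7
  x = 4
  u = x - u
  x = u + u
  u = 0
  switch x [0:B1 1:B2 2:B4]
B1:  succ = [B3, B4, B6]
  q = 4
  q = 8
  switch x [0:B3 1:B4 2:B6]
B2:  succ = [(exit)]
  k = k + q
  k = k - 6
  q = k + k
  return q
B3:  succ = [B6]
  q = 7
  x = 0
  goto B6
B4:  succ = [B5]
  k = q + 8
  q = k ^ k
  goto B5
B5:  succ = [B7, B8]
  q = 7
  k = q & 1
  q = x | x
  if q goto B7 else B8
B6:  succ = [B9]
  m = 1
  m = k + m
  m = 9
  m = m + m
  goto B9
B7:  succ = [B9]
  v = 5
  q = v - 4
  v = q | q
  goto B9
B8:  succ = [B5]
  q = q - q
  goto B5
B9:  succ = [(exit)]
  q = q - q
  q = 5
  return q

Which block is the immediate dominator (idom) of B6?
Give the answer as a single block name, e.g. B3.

Answer: B1

Working:
idom tree: B1←B0 B2←B0 B3←B1 B4←B0 B5←B4 B6←B1 B7←B5 B8←B5 B9←B0
Dom∩ at merges:
  B4: preds {B0,B1}: {B0} ∩ {B0,B1} = {B0}; idom=B0
  B5: preds {B4,B8}: {B0,B4} ∩ {B0,B4,B5,B8} = {B0,B4}; idom=B4
  B6: preds {B1,B3}: {B0,B1} ∩ {B0,B1,B3} = {B0,B1}; idom=B1
  B9: preds {B6,B7}: {B0,B1,B6} ∩ {B0,B4,B5,B7} = {B0}; idom=B0

idom(B6) = B1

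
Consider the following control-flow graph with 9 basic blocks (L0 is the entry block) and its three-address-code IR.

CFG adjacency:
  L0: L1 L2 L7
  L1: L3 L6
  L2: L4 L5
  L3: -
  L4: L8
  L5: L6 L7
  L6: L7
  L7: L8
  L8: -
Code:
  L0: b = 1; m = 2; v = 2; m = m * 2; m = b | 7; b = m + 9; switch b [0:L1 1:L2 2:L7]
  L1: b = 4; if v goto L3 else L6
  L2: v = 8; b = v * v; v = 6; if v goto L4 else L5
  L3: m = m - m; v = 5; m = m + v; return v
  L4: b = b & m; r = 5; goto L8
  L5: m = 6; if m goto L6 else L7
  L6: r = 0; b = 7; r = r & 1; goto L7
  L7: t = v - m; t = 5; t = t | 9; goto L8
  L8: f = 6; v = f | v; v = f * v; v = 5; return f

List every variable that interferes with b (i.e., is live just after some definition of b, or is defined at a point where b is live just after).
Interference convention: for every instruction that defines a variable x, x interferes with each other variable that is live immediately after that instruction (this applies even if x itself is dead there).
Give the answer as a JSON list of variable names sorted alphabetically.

def/use:
  L0: {b,m,v} / ∅
  L1: {b} / {v}
  L2: {b,v} / ∅
  L3: {m,v} / {m}
  L4: {b,r} / {b,m}
  L5: {m} / ∅
  L6: {b,r} / ∅
  L7: {t} / {m,v}
  L8: {f,v} / {v}

Live sets:
  live L0: ∅→{m,v}
  live L1: {m,v}→{m,v}
  live L2: {m}→{b,m,v}
  live L3: {m}→∅
  live L4: {b,m,v}→{v}
  live L5: {v}→{m,v}
  live L6: {m,v}→{m,v}
  live L7: {m,v}→{v}
  live L8: {v}→∅

Interfere edges:
  b: {m,r,v}
  f: {v}
  m: {b,r,v}
  r: {b,m,v}
  t: {v}
  v: {b,f,m,r,t}

N(b) = ["m", "r", "v"]

Answer: ["m", "r", "v"]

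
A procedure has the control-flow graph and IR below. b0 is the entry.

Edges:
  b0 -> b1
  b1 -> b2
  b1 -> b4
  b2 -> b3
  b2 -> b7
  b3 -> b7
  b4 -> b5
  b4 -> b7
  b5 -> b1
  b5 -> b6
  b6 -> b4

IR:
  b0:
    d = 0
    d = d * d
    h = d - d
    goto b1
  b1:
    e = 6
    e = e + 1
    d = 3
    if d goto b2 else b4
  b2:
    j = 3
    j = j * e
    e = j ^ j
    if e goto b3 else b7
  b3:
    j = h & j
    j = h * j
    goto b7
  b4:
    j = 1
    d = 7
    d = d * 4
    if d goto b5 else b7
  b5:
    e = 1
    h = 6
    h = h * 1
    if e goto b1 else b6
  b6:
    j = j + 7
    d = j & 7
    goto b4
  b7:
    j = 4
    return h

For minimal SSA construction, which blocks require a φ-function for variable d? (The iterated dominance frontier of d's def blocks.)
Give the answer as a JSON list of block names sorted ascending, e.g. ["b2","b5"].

Answer: ["b1", "b4", "b7"]

Derivation:
idom tree: b1←b0 b2←b1 b3←b2 b4←b1 b5←b4 b6←b5 b7←b1
Dom∩ at merges:
  b1: preds {b0,b5}: {b0} ∩ {b0,b1,b4,b5} = {b0}; idom=b0
  b4: preds {b1,b6}: {b0,b1} ∩ {b0,b1,b4,b5,b6} = {b0,b1}; idom=b1
  b7: preds {b2,b3,b4}: {b0,b1,b2} ∩ {b0,b1,b2,b3} ∩ {b0,b1,b4} = {b0,b1}; idom=b1

DF derivation:
  b1←b0: walk · to b0
  b1←b5: walk b5→b4→b1 to b0
  b4←b1: walk · to b1
  b4←b6: walk b6→b5→b4 to b1
  b7←b2: walk b2 to b1
  b7←b3: walk b3→b2 to b1
  b7←b4: walk b4 to b1
  b0: DF=∅
  b1: DF={b1}
  b2: DF={b7}
  b3: DF={b7}
  b4: DF={b1,b4,b7}
  b5: DF={b1,b4}
  b6: DF={b4}
  b7: DF=∅

φ for d: defs {b0,b1,b4,b6}
  DF⁺ = {b1,b4,b7}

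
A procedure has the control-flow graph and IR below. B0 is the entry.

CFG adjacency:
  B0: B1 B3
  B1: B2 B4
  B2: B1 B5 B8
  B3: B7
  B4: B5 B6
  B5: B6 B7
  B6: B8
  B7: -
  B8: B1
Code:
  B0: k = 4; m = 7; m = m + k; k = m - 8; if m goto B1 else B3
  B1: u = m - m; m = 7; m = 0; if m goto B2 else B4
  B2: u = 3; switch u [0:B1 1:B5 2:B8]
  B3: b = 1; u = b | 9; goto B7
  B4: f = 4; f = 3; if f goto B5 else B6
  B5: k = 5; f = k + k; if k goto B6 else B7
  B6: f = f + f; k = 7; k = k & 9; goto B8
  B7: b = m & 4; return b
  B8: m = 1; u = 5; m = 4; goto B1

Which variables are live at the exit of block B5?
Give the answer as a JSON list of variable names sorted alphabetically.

Answer: ["f", "m"]

Working:
Block summaries:
  B0: {k,m} / ∅
  B1: {m,u} / {m}
  B2: {u} / ∅
  B3: {b,u} / ∅
  B4: {f} / ∅
  B5: {f,k} / ∅
  B6: {f,k} / {f}
  B7: {b} / {m}
  B8: {m,u} / ∅

Liveness:
  B0: in=∅ out={m}
  B1: in={m} out={m}
  B2: in={m} out={m}
  B3: in={m} out={m}
  B4: in={m} out={f,m}
  B5: in={m} out={f,m}
  B6: in={f} out=∅
  B7: in={m} out=∅
  B8: in=∅ out={m}

live-out(B5) = ["f", "m"]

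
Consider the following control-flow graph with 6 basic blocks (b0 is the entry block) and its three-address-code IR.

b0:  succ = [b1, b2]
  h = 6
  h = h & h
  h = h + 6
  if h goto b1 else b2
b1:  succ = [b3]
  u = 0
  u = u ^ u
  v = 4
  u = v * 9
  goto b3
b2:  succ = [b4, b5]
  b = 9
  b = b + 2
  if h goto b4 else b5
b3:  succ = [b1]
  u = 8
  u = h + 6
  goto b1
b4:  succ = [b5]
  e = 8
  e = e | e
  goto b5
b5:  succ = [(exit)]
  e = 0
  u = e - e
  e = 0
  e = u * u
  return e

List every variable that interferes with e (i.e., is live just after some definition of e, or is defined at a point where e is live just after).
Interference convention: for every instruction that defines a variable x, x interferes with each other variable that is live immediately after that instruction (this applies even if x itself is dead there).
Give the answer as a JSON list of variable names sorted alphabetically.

Block summaries:
  b0 def {h} use ∅
  b1 def {u,v} use ∅
  b2 def {b} use {h}
  b3 def {u} use {h}
  b4 def {e} use ∅
  b5 def {e,u} use ∅

Live sets:
  b0 li=∅ lo={h}
  b1 li={h} lo={h}
  b2 li={h} lo=∅
  b3 li={h} lo={h}
  b4 li=∅ lo=∅
  b5 li=∅ lo=∅

Conflict graph:
  b: {h}
  e: {u}
  h: {b,u,v}
  u: {e,h}
  v: {h}

N(e) = ["u"]

Answer: ["u"]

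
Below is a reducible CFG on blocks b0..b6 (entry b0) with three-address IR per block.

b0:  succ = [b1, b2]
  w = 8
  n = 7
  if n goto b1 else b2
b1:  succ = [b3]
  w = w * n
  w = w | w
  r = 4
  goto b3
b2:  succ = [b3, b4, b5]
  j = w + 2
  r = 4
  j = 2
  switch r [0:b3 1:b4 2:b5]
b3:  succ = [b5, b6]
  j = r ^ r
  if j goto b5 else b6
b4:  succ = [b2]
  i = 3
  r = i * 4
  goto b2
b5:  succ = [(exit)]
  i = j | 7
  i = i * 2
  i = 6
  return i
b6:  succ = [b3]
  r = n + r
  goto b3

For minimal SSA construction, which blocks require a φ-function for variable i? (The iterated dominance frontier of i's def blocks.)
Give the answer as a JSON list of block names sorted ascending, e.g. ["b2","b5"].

Answer: ["b2", "b3", "b5"]

Derivation:
idom tree: b1←b0 b2←b0 b3←b0 b4←b2 b5←b0 b6←b3
Dom at joins:
  b2: preds {b0,b4}: {b0} ∩ {b0,b2,b4} = {b0}; idom=b0
  b3: preds {b1,b2,b6}: {b0,b1} ∩ {b0,b2} ∩ {b0,b3,b6} = {b0}; idom=b0
  b5: preds {b2,b3}: {b0,b2} ∩ {b0,b3} = {b0}; idom=b0

DF derivation:
  join b2 pred b0: · stop@b0
  join b2 pred b4: b4→b2 stop@b0
  join b3 pred b1: b1 stop@b0
  join b3 pred b2: b2 stop@b0
  join b3 pred b6: b6→b3 stop@b0
  join b5 pred b2: b2 stop@b0
  join b5 pred b3: b3 stop@b0
  DF(b0)=∅
  DF(b1)={b3}
  DF(b2)={b2,b3,b5}
  DF(b3)={b3,b5}
  DF(b4)={b2}
  DF(b5)=∅
  DF(b6)={b3}

φ for i: defs {b4,b5}
  DF⁺ = {b2,b3,b5}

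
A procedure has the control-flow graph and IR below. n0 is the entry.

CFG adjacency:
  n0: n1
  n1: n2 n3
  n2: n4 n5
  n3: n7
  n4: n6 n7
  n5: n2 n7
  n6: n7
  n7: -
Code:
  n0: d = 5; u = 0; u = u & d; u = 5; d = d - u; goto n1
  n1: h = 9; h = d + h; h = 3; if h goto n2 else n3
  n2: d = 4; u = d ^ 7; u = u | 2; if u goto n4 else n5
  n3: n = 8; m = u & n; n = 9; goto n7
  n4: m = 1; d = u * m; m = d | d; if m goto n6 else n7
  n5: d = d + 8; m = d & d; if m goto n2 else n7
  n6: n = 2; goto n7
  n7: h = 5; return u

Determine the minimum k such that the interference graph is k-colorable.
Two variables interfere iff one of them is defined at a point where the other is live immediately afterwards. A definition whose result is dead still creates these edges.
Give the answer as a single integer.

def/use:
  n0 def {d,u} use ∅
  n1 def {h} use {d}
  n2 def {d,u} use ∅
  n3 def {m,n} use {u}
  n4 def {d,m} use {u}
  n5 def {d,m} use {d}
  n6 def {n} use ∅
  n7 def {h} use {u}

Liveness:
  n0: in=∅ out={d,u}
  n1: in={d,u} out={u}
  n2: in=∅ out={d,u}
  n3: in={u} out={u}
  n4: in={u} out={u}
  n5: in={d,u} out={u}
  n6: in={u} out={u}
  n7: in={u} out=∅

Interfere edges:
  d — {h,u}
  h — {d,u}
  m — {u}
  n — {u}
  u — {d,h,m,n}

Chromatic number:
  {d,h,u} pairwise interfere (3-clique) ⇒ χ ≥ 3
  assign d→R1 h→R2 m→R1 n→R1 u→R0 — no edge inside a register ⇒ χ ≤ 3
  χ = 3

Answer: 3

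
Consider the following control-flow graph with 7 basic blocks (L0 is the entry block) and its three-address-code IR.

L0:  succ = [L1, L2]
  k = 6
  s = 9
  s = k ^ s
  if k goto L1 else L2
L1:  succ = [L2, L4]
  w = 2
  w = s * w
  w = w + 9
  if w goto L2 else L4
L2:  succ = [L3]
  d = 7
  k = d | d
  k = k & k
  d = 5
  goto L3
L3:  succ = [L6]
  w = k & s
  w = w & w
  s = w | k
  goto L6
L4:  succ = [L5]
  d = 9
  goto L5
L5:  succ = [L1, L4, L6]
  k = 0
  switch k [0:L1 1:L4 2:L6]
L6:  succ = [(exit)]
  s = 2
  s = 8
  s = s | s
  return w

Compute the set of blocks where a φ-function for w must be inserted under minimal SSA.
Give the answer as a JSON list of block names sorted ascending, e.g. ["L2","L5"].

idom tree: L1←L0 L2←L0 L3←L2 L4←L1 L5←L4 L6←L0
Join-block Dom:
  L1: preds {L0,L5}: {L0} ∩ {L0,L1,L4,L5} = {L0}; idom=L0
  L2: preds {L0,L1}: {L0} ∩ {L0,L1} = {L0}; idom=L0
  L4: preds {L1,L5}: {L0,L1} ∩ {L0,L1,L4,L5} = {L0,L1}; idom=L1
  L6: preds {L3,L5}: {L0,L2,L3} ∩ {L0,L1,L4,L5} = {L0}; idom=L0

DF derivation:
  L1←L0: walk · to L0
  L1←L5: walk L5→L4→L1 to L0
  L2←L0: walk · to L0
  L2←L1: walk L1 to L0
  L4←L1: walk · to L1
  L4←L5: walk L5→L4 to L1
  L6←L3: walk L3→L2 to L0
  L6←L5: walk L5→L4→L1 to L0
  L0: DF=∅
  L1: DF={L1,L2,L6}
  L2: DF={L6}
  L3: DF={L6}
  L4: DF={L1,L4,L6}
  L5: DF={L1,L4,L6}
  L6: DF=∅

φ for w: defs {L1,L3}
  DF⁺ = {L1,L2,L6}

Answer: ["L1", "L2", "L6"]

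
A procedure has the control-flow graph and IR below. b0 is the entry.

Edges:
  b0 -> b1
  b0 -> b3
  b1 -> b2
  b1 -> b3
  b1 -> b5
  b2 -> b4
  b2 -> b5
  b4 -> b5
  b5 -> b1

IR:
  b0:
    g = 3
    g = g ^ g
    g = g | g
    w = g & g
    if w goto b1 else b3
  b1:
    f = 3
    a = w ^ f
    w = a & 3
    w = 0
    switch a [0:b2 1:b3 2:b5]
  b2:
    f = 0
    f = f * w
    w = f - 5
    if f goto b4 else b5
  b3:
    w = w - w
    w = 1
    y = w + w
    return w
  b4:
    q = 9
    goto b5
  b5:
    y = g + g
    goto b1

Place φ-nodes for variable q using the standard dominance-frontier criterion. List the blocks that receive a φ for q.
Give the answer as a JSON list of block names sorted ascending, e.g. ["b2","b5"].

Answer: ["b1", "b3", "b5"]

Derivation:
idom tree: b1←b0 b2←b1 b3←b0 b4←b2 b5←b1
Dom∩ at merges:
  b1: preds {b0,b5}: {b0} ∩ {b0,b1,b5} = {b0}; idom=b0
  b3: preds {b0,b1}: {b0} ∩ {b0,b1} = {b0}; idom=b0
  b5: preds {b1,b2,b4}: {b0,b1} ∩ {b0,b1,b2} ∩ {b0,b1,b2,b4} = {b0,b1}; idom=b1

DF derivation:
  join b1 pred b0: · stop@b0
  join b1 pred b5: b5→b1 stop@b0
  join b3 pred b0: · stop@b0
  join b3 pred b1: b1 stop@b0
  join b5 pred b1: · stop@b1
  join b5 pred b2: b2 stop@b1
  join b5 pred b4: b4→b2 stop@b1
  DF(b0)=∅
  DF(b1)={b1,b3}
  DF(b2)={b5}
  DF(b3)=∅
  DF(b4)={b5}
  DF(b5)={b1}

φ for q: defs {b4}
  DF⁺ = {b1,b3,b5}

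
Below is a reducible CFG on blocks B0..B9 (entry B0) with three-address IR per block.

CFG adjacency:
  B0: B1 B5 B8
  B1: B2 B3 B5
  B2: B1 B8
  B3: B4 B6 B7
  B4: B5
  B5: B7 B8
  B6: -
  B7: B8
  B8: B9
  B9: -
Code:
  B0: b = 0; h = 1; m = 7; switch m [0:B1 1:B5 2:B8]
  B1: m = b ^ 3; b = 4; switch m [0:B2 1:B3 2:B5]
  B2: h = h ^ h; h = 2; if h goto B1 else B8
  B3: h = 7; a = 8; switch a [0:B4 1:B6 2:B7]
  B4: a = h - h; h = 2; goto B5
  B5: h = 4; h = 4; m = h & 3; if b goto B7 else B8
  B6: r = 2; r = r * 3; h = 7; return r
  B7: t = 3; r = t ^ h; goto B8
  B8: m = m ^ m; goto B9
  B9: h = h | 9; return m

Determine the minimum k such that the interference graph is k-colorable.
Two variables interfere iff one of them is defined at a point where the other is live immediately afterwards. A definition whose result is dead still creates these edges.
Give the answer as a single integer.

Answer: 4

Derivation:
Per-block:
  B0: def={b,h,m} ue=∅
  B1: def={b,m} ue={b}
  B2: def={h} ue={h}
  B3: def={a,h} ue=∅
  B4: def={a,h} ue={h}
  B5: def={h,m} ue={b}
  B6: def={h,r} ue=∅
  B7: def={r,t} ue={h}
  B8: def={m} ue={m}
  B9: def={h} ue={h,m}

Live sets:
  live B0: ∅→{b,h,m}
  live B1: {b,h}→{b,h,m}
  live B2: {b,h,m}→{b,h,m}
  live B3: {b,m}→{b,h,m}
  live B4: {b,h}→{b}
  live B5: {b}→{h,m}
  live B6: ∅→∅
  live B7: {h,m}→{h,m}
  live B8: {h,m}→{h,m}
  live B9: {h,m}→∅

Conflict graph:
  a — {b,h,m}
  b — {a,h,m}
  h — {a,b,m,r,t}
  m — {a,b,h,r,t}
  r — {h,m}
  t — {h,m}

Colouring:
  clique {a,b,h,m} ⇒ need ≥ 4
  assign a→R2 b→R3 h→R0 m→R1 r→R2 t→R2 — no edge inside a register ⇒ χ ≤ 4
  χ = 4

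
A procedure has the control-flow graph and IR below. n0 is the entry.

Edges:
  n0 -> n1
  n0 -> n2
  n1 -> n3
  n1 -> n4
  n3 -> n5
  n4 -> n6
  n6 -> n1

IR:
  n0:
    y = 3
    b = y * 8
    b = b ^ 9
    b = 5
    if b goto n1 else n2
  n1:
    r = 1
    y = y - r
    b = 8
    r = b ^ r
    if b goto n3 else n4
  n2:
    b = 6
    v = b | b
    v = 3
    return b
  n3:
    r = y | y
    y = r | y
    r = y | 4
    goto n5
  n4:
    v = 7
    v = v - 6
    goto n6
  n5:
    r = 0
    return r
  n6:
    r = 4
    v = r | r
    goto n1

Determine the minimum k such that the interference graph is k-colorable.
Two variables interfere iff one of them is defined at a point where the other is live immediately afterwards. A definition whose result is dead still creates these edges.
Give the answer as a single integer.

Answer: 3

Analysis:
def/use:
  n0: def={b,y} ue=∅
  n1: def={b,r,y} ue={y}
  n2: def={b,v} ue=∅
  n3: def={r,y} ue={y}
  n4: def={v} ue=∅
  n5: def={r} ue=∅
  n6: def={r,v} ue=∅

Backward fixpoint:
  n0: in=∅ out={y}
  n1: in={y} out={y}
  n2: in=∅ out=∅
  n3: in={y} out=∅
  n4: in={y} out={y}
  n5: in=∅ out=∅
  n6: in={y} out={y}

Conflict graph:
  b: {r,v,y}
  r: {b,y}
  v: {b,y}
  y: {b,r,v}

Registers:
  clique {b,r,y} ⇒ need ≥ 3
  3-colouring: c0={b}  c1={y}  c2={r,v}
  χ = 3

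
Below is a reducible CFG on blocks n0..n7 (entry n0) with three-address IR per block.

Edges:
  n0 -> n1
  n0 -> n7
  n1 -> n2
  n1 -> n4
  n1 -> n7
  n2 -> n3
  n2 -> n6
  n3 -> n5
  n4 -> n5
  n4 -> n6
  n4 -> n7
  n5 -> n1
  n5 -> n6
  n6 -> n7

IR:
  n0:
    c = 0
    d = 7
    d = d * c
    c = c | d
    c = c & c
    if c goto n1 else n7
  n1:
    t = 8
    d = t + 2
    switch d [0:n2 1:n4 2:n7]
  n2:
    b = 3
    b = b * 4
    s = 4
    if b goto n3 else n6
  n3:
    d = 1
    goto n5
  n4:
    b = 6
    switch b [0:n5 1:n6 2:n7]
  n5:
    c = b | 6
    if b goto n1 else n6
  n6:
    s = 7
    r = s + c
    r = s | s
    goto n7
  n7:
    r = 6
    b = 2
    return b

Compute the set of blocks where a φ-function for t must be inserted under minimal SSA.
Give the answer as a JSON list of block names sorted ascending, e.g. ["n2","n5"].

Answer: ["n1", "n7"]

Analysis:
idom tree: n1←n0 n2←n1 n3←n2 n4←n1 n5←n1 n6←n1 n7←n0
Dom at joins:
  n1: preds {n0,n5}: {n0} ∩ {n0,n1,n5} = {n0}; idom=n0
  n5: preds {n3,n4}: {n0,n1,n2,n3} ∩ {n0,n1,n4} = {n0,n1}; idom=n1
  n6: preds {n2,n4,n5}: {n0,n1,n2} ∩ {n0,n1,n4} ∩ {n0,n1,n5} = {n0,n1}; idom=n1
  n7: preds {n0,n1,n4,n6}: {n0} ∩ {n0,n1} ∩ {n0,n1,n4} ∩ {n0,n1,n6} = {n0}; idom=n0

Frontier:
  n1←n0: walk · to n0
  n1←n5: walk n5→n1 to n0
  n5←n3: walk n3→n2 to n1
  n5←n4: walk n4 to n1
  n6←n2: walk n2 to n1
  n6←n4: walk n4 to n1
  n6←n5: walk n5 to n1
  n7←n0: walk · to n0
  n7←n1: walk n1 to n0
  n7←n4: walk n4→n1 to n0
  n7←n6: walk n6→n1 to n0
  DF(n0)=∅
  DF(n1)={n1,n7}
  DF(n2)={n5,n6}
  DF(n3)={n5}
  DF(n4)={n5,n6,n7}
  DF(n5)={n1,n6}
  DF(n6)={n7}
  DF(n7)=∅

φ for t: defs {n1}
  DF⁺ = {n1,n7}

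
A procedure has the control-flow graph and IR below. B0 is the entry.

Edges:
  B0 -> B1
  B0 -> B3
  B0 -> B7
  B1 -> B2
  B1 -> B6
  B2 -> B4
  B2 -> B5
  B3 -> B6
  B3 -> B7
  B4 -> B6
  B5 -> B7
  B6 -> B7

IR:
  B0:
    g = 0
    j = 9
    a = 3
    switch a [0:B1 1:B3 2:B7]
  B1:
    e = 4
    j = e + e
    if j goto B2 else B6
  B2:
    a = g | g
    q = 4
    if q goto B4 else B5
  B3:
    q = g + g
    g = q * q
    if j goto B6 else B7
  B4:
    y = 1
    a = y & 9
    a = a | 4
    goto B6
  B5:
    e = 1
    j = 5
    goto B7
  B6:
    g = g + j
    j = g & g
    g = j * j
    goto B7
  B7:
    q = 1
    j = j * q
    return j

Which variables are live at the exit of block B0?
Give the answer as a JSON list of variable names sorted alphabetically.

Answer: ["g", "j"]

Working:
def/use:
  B0: def={a,g,j} ue=∅
  B1: def={e,j} ue=∅
  B2: def={a,q} ue={g}
  B3: def={g,q} ue={g,j}
  B4: def={a,y} ue=∅
  B5: def={e,j} ue=∅
  B6: def={g,j} ue={g,j}
  B7: def={j,q} ue={j}

Live sets:
  B0 li=∅ lo={g,j}
  B1 li={g} lo={g,j}
  B2 li={g,j} lo={g,j}
  B3 li={g,j} lo={g,j}
  B4 li={g,j} lo={g,j}
  B5 li=∅ lo={j}
  B6 li={g,j} lo={j}
  B7 li={j} lo=∅

live-out(B0) = ["g", "j"]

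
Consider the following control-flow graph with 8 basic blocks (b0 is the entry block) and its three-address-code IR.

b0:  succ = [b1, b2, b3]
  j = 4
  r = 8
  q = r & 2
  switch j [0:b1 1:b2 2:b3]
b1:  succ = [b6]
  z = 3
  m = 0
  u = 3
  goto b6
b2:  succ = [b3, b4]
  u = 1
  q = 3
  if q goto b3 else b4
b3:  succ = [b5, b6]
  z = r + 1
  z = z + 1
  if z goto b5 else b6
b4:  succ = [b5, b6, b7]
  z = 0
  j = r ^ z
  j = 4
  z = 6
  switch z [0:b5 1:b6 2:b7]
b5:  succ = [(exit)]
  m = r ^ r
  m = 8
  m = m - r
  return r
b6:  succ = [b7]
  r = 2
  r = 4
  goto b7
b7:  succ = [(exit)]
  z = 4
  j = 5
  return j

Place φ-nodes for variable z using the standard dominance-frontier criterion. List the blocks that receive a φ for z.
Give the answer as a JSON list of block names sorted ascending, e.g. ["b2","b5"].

idom tree: b1←b0 b2←b0 b3←b0 b4←b2 b5←b0 b6←b0 b7←b0
Join-block Dom:
  b3: preds {b0,b2}: {b0} ∩ {b0,b2} = {b0}; idom=b0
  b5: preds {b3,b4}: {b0,b3} ∩ {b0,b2,b4} = {b0}; idom=b0
  b6: preds {b1,b3,b4}: {b0,b1} ∩ {b0,b3} ∩ {b0,b2,b4} = {b0}; idom=b0
  b7: preds {b4,b6}: {b0,b2,b4} ∩ {b0,b6} = {b0}; idom=b0

DF walk-up:
  b3←b0: walk · to b0
  b3←b2: walk b2 to b0
  b5←b3: walk b3 to b0
  b5←b4: walk b4→b2 to b0
  b6←b1: walk b1 to b0
  b6←b3: walk b3 to b0
  b6←b4: walk b4→b2 to b0
  b7←b4: walk b4→b2 to b0
  b7←b6: walk b6 to b0
  b0 → ∅
  b1 → {b6}
  b2 → {b3,b5,b6,b7}
  b3 → {b5,b6}
  b4 → {b5,b6,b7}
  b5 → ∅
  b6 → {b7}
  b7 → ∅

φ for z: defs {b1,b3,b4,b7}
  DF⁺ = {b5,b6,b7}

Answer: ["b5", "b6", "b7"]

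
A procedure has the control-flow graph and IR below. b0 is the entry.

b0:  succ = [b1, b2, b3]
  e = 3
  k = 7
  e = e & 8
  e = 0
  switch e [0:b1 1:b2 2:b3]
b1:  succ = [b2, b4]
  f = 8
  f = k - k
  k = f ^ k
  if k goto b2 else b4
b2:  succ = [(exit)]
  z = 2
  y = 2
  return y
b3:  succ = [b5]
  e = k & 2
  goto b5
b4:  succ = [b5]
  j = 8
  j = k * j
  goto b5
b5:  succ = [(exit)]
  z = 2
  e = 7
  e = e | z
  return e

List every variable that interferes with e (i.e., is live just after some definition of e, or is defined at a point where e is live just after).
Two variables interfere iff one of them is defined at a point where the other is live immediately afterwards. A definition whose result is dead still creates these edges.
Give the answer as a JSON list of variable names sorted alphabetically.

Answer: ["k", "z"]

Analysis:
def/use:
  b0: def={e,k} ue=∅
  b1: def={f,k} ue={k}
  b2: def={y,z} ue=∅
  b3: def={e} ue={k}
  b4: def={j} ue={k}
  b5: def={e,z} ue=∅

Liveness:
  live b0: ∅→{k}
  live b1: {k}→{k}
  live b2: ∅→∅
  live b3: {k}→∅
  live b4: {k}→∅
  live b5: ∅→∅

Interfere edges:
  e↔{k,z}
  f↔{k}
  j↔{k}
  k↔{e,f,j}
  y↔∅
  z↔{e}

N(e) = ["k", "z"]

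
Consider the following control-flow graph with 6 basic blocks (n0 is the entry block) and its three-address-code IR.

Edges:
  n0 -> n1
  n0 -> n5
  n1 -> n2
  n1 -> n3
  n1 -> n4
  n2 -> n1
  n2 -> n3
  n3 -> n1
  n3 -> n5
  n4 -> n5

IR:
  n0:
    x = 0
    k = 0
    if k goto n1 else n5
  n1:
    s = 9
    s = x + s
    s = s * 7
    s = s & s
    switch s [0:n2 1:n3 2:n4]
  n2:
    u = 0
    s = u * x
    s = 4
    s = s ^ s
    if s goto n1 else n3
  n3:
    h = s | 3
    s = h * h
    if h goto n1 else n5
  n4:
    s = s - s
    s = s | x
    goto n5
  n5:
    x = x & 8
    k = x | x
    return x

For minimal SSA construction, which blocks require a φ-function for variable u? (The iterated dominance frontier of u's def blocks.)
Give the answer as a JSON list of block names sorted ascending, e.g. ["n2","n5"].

Answer: ["n1", "n3", "n5"]

Analysis:
idom tree: n1←n0 n2←n1 n3←n1 n4←n1 n5←n0
Join-block Dom:
  n1: preds {n0,n2,n3}: {n0} ∩ {n0,n1,n2} ∩ {n0,n1,n3} = {n0}; idom=n0
  n3: preds {n1,n2}: {n0,n1} ∩ {n0,n1,n2} = {n0,n1}; idom=n1
  n5: preds {n0,n3,n4}: {n0} ∩ {n0,n1,n3} ∩ {n0,n1,n4} = {n0}; idom=n0

Frontier:
  join n1 pred n0: · stop@n0
  join n1 pred n2: n2→n1 stop@n0
  join n1 pred n3: n3→n1 stop@n0
  join n3 pred n1: · stop@n1
  join n3 pred n2: n2 stop@n1
  join n5 pred n0: · stop@n0
  join n5 pred n3: n3→n1 stop@n0
  join n5 pred n4: n4→n1 stop@n0
  DF(n0)=∅
  DF(n1)={n1,n5}
  DF(n2)={n1,n3}
  DF(n3)={n1,n5}
  DF(n4)={n5}
  DF(n5)=∅

φ for u: defs {n2}
  DF⁺ = {n1,n3,n5}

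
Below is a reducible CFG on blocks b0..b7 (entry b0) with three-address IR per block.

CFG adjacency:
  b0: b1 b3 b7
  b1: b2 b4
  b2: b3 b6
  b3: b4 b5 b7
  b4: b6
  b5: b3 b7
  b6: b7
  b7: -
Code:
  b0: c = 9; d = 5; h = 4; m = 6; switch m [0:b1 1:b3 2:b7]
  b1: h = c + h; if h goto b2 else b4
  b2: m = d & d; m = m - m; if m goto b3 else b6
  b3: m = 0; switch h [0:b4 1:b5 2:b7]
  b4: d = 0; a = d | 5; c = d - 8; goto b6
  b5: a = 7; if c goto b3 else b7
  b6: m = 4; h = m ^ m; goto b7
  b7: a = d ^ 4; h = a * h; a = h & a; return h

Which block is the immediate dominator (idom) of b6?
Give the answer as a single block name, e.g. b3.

Answer: b0

Derivation:
idom tree: b1←b0 b2←b1 b3←b0 b4←b0 b5←b3 b6←b0 b7←b0
Dom∩ at merges:
  b3: preds {b0,b2,b5}: {b0} ∩ {b0,b1,b2} ∩ {b0,b3,b5} = {b0}; idom=b0
  b4: preds {b1,b3}: {b0,b1} ∩ {b0,b3} = {b0}; idom=b0
  b6: preds {b2,b4}: {b0,b1,b2} ∩ {b0,b4} = {b0}; idom=b0
  b7: preds {b0,b3,b5,b6}: {b0} ∩ {b0,b3} ∩ {b0,b3,b5} ∩ {b0,b6} = {b0}; idom=b0

idom(b6) = b0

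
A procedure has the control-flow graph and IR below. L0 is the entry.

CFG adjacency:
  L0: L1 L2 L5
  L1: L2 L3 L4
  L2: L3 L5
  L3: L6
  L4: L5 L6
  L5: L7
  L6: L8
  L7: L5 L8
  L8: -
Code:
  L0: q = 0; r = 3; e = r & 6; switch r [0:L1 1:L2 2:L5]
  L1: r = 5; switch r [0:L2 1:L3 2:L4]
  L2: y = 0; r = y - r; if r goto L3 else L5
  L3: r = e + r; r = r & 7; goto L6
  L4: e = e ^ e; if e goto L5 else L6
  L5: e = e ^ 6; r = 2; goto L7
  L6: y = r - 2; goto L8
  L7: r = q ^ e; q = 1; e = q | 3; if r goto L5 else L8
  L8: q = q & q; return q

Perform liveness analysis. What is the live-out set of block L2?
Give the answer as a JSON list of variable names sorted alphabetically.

Per-block:
  L0 def {e,q,r} use ∅
  L1 def {r} use ∅
  L2 def {r,y} use {r}
  L3 def {r} use {e,r}
  L4 def {e} use {e}
  L5 def {e,r} use {e}
  L6 def {y} use {r}
  L7 def {e,q,r} use {e,q}
  L8 def {q} use {q}

Live sets:
  L0 li=∅ lo={e,q,r}
  L1 li={e,q} lo={e,q,r}
  L2 li={e,q,r} lo={e,q,r}
  L3 li={e,q,r} lo={q,r}
  L4 li={e,q,r} lo={e,q,r}
  L5 li={e,q} lo={e,q}
  L6 li={q,r} lo={q}
  L7 li={e,q} lo={e,q}
  L8 li={q} lo=∅

live-out(L2) = ["e", "q", "r"]

Answer: ["e", "q", "r"]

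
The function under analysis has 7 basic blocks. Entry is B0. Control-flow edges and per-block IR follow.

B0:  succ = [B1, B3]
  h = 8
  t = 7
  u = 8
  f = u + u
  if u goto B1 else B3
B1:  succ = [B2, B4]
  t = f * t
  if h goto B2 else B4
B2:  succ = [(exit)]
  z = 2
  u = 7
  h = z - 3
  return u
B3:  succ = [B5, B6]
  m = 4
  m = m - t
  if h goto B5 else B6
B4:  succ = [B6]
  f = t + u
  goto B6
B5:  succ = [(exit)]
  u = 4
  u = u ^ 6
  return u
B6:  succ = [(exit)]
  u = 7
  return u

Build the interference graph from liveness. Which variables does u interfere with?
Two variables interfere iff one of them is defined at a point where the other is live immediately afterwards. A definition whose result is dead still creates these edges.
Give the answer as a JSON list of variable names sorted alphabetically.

Block summaries:
  B0 def {f,h,t,u} use ∅
  B1 def {t} use {f,h,t}
  B2 def {h,u,z} use ∅
  B3 def {m} use {h,t}
  B4 def {f} use {t,u}
  B5 def {u} use ∅
  B6 def {u} use ∅

Live sets:
  B0: in=∅ out={f,h,t,u}
  B1: in={f,h,t,u} out={t,u}
  B2: in=∅ out=∅
  B3: in={h,t} out=∅
  B4: in={t,u} out=∅
  B5: in=∅ out=∅
  B6: in=∅ out=∅

Interfere edges:
  f: {h,t,u}
  h: {f,m,t,u}
  m: {h,t}
  t: {f,h,m,u}
  u: {f,h,t,z}
  z: {u}

N(u) = ["f", "h", "t", "z"]

Answer: ["f", "h", "t", "z"]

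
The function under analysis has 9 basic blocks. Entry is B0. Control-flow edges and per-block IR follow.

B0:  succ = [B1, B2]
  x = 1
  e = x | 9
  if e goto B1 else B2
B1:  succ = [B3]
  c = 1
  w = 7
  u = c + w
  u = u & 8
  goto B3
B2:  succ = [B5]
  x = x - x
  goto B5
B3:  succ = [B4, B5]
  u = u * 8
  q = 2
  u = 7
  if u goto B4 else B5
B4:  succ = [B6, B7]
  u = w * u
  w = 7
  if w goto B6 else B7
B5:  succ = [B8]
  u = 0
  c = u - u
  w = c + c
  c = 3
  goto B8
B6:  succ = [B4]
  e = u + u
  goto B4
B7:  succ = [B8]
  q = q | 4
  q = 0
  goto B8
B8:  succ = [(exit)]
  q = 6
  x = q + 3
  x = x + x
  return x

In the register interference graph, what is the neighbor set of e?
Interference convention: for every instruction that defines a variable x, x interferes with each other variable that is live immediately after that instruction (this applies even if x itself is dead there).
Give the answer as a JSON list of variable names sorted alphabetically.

Answer: ["q", "u", "w", "x"]

Working:
Block summaries:
  B0: {e,x} / ∅
  B1: {c,u,w} / ∅
  B2: {x} / {x}
  B3: {q,u} / {u}
  B4: {u,w} / {u,w}
  B5: {c,u,w} / ∅
  B6: {e} / {u}
  B7: {q} / {q}
  B8: {q,x} / ∅

Live sets:
  live B0: ∅→{x}
  live B1: ∅→{u,w}
  live B2: {x}→∅
  live B3: {u,w}→{q,u,w}
  live B4: {q,u,w}→{q,u,w}
  live B5: ∅→∅
  live B6: {q,u,w}→{q,u,w}
  live B7: {q}→∅
  live B8: ∅→∅

Interfere edges:
  c: {w}
  e: {q,u,w,x}
  q: {e,u,w}
  u: {e,q,w}
  w: {c,e,q,u}
  x: {e}

N(e) = ["q", "u", "w", "x"]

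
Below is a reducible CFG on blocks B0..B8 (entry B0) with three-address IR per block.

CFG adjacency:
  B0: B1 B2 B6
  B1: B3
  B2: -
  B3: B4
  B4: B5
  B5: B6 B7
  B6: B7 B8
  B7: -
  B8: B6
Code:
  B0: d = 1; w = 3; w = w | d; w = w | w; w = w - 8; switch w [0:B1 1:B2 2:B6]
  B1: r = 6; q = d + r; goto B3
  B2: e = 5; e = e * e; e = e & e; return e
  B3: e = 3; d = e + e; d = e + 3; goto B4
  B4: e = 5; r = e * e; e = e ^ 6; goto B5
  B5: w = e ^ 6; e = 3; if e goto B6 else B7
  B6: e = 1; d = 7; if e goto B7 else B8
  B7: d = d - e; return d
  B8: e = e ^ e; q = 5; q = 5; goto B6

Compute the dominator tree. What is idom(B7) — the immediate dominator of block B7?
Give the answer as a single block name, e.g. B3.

Answer: B0

Analysis:
idom tree: B1←B0 B2←B0 B3←B1 B4←B3 B5←B4 B6←B0 B7←B0 B8←B6
Join-block Dom:
  B6: preds {B0,B5,B8}: {B0} ∩ {B0,B1,B3,B4,B5} ∩ {B0,B6,B8} = {B0}; idom=B0
  B7: preds {B5,B6}: {B0,B1,B3,B4,B5} ∩ {B0,B6} = {B0}; idom=B0

idom(B7) = B0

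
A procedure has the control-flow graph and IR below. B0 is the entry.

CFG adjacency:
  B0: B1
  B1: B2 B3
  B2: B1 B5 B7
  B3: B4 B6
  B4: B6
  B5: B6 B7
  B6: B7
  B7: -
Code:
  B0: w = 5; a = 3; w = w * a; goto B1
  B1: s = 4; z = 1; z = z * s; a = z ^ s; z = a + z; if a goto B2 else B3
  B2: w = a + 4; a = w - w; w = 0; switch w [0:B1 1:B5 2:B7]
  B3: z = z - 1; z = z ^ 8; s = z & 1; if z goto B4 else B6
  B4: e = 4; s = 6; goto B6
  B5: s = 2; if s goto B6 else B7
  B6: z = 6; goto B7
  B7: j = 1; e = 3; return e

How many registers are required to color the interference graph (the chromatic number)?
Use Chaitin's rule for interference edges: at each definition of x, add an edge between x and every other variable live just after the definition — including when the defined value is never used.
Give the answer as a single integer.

Per-block:
  B0 def {a,w} use ∅
  B1 def {a,s,z} use ∅
  B2 def {a,w} use {a}
  B3 def {s,z} use {z}
  B4 def {e,s} use ∅
  B5 def {s} use ∅
  B6 def {z} use ∅
  B7 def {e,j} use ∅

Liveness:
  B0: in=∅ out=∅
  B1: in=∅ out={a,z}
  B2: in={a} out=∅
  B3: in={z} out=∅
  B4: in=∅ out=∅
  B5: in=∅ out=∅
  B6: in=∅ out=∅
  B7: in=∅ out=∅

Interference:
  a: {w,z}
  e: ∅
  j: ∅
  s: {z}
  w: {a}
  z: {a,s}

Colouring:
  {a,w} pairwise interfere (2-clique) ⇒ χ ≥ 2
  assign a→c0 e→c0 j→c0 s→c0 w→c1 z→c1 — no edge inside a register ⇒ χ ≤ 2
  χ = 2

Answer: 2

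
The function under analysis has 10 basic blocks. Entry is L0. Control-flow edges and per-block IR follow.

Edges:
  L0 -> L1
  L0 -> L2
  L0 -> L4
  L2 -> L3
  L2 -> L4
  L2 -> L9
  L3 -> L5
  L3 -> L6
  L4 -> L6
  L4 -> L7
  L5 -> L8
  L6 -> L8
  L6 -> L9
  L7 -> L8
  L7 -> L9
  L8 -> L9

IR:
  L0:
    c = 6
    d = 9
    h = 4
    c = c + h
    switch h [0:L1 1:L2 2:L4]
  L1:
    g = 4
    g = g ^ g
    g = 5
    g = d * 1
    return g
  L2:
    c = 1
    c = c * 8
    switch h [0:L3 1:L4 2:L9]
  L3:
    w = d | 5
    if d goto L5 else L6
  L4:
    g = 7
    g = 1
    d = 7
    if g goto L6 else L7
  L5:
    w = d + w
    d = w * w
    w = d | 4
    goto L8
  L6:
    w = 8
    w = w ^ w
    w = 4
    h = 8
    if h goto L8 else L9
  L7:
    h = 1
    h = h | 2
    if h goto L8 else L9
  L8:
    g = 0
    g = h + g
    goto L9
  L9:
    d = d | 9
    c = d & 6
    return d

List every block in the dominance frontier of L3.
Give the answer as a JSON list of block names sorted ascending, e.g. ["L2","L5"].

idom tree: L1←L0 L2←L0 L3←L2 L4←L0 L5←L3 L6←L0 L7←L4 L8←L0 L9←L0
Dom∩ at merges:
  L4: preds {L0,L2}: {L0} ∩ {L0,L2} = {L0}; idom=L0
  L6: preds {L3,L4}: {L0,L2,L3} ∩ {L0,L4} = {L0}; idom=L0
  L8: preds {L5,L6,L7}: {L0,L2,L3,L5} ∩ {L0,L6} ∩ {L0,L4,L7} = {L0}; idom=L0
  L9: preds {L2,L6,L7,L8}: {L0,L2} ∩ {L0,L6} ∩ {L0,L4,L7} ∩ {L0,L8} = {L0}; idom=L0

DF walk-up:
  L4←L0: walk · to L0
  L4←L2: walk L2 to L0
  L6←L3: walk L3→L2 to L0
  L6←L4: walk L4 to L0
  L8←L5: walk L5→L3→L2 to L0
  L8←L6: walk L6 to L0
  L8←L7: walk L7→L4 to L0
  L9←L2: walk L2 to L0
  L9←L6: walk L6 to L0
  L9←L7: walk L7→L4 to L0
  L9←L8: walk L8 to L0
  L0 → ∅
  L1 → ∅
  L2 → {L4,L6,L8,L9}
  L3 → {L6,L8}
  L4 → {L6,L8,L9}
  L5 → {L8}
  L6 → {L8,L9}
  L7 → {L8,L9}
  L8 → {L9}
  L9 → ∅

DF(L3) = ["L6", "L8"]

Answer: ["L6", "L8"]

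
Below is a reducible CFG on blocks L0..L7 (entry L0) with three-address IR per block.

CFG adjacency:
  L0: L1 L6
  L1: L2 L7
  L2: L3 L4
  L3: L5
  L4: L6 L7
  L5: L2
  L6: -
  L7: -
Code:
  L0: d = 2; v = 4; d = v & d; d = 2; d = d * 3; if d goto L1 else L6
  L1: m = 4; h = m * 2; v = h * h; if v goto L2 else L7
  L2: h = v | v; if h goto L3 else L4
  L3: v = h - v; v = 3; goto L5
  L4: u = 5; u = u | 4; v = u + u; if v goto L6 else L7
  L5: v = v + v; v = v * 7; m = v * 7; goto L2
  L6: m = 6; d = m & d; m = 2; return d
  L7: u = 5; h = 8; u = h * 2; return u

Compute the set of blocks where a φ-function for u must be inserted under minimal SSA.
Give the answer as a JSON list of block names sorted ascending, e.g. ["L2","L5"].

Answer: ["L6", "L7"]

Analysis:
idom tree: L1←L0 L2←L1 L3←L2 L4←L2 L5←L3 L6←L0 L7←L1
Dom∩ at merges:
  L2: preds {L1,L5}: {L0,L1} ∩ {L0,L1,L2,L3,L5} = {L0,L1}; idom=L1
  L6: preds {L0,L4}: {L0} ∩ {L0,L1,L2,L4} = {L0}; idom=L0
  L7: preds {L1,L4}: {L0,L1} ∩ {L0,L1,L2,L4} = {L0,L1}; idom=L1

DF walk-up:
  join L2 pred L1: · stop@L1
  join L2 pred L5: L5→L3→L2 stop@L1
  join L6 pred L0: · stop@L0
  join L6 pred L4: L4→L2→L1 stop@L0
  join L7 pred L1: · stop@L1
  join L7 pred L4: L4→L2 stop@L1
  L0 → ∅
  L1 → {L6}
  L2 → {L2,L6,L7}
  L3 → {L2}
  L4 → {L6,L7}
  L5 → {L2}
  L6 → ∅
  L7 → ∅

φ for u: defs {L4,L7}
  DF⁺ = {L6,L7}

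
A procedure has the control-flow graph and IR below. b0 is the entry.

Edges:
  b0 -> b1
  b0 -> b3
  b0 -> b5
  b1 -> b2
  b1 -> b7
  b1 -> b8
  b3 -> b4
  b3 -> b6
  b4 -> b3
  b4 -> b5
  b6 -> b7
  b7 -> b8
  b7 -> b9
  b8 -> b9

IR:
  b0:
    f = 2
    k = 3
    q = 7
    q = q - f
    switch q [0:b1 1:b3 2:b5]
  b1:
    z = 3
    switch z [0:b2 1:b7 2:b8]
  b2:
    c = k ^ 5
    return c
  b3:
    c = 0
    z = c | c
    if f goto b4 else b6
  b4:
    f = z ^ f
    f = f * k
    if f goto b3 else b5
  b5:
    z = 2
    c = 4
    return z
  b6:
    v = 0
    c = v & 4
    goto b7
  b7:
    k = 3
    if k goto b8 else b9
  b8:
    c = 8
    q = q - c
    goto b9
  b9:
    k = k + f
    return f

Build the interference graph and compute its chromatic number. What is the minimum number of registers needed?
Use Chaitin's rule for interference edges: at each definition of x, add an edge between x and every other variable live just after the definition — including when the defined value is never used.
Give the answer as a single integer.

def/use:
  b0: def={f,k,q} ue=∅
  b1: def={z} ue=∅
  b2: def={c} ue={k}
  b3: def={c,z} ue={f}
  b4: def={f} ue={f,k,z}
  b5: def={c,z} ue=∅
  b6: def={c,v} ue=∅
  b7: def={k} ue=∅
  b8: def={c,q} ue={q}
  b9: def={k} ue={f,k}

Backward fixpoint:
  live b0: ∅→{f,k,q}
  live b1: {f,k,q}→{f,k,q}
  live b2: {k}→∅
  live b3: {f,k,q}→{f,k,q,z}
  live b4: {f,k,q,z}→{f,k,q}
  live b5: ∅→∅
  live b6: {f,q}→{f,q}
  live b7: {f,q}→{f,k,q}
  live b8: {f,k,q}→{f,k}
  live b9: {f,k}→∅

Conflict graph:
  c — {f,k,q,z}
  f — {c,k,q,v,z}
  k — {c,f,q,z}
  q — {c,f,k,v,z}
  v — {f,q}
  z — {c,f,k,q}

Colouring:
  clique {c,f,k,q,z} ⇒ need ≥ 5
  5-colouring: R0={f}  R1={q}  R2={c,v}  R3={k}  R4={z}
  χ = 5

Answer: 5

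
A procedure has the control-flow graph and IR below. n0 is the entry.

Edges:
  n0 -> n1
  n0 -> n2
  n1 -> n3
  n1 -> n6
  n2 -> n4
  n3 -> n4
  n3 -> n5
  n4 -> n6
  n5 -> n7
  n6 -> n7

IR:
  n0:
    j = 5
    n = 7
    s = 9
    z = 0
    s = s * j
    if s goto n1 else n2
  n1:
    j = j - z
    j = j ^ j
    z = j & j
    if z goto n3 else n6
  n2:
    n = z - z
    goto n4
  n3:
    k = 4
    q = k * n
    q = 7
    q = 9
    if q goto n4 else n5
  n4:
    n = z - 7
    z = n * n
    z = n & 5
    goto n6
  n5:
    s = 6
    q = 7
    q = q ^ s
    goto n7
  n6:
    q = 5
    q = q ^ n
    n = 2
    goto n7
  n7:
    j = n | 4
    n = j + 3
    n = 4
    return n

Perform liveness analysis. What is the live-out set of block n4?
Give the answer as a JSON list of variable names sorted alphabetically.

def/use:
  n0 def {j,n,s,z} use ∅
  n1 def {j,z} use {j,z}
  n2 def {n} use {z}
  n3 def {k,q} use {n}
  n4 def {n,z} use {z}
  n5 def {q,s} use ∅
  n6 def {n,q} use {n}
  n7 def {j,n} use {n}

Live sets:
  live n0: ∅→{j,n,z}
  live n1: {j,n,z}→{n,z}
  live n2: {z}→{z}
  live n3: {n,z}→{n,z}
  live n4: {z}→{n}
  live n5: {n}→{n}
  live n6: {n}→{n}
  live n7: {n}→∅

live-out(n4) = ["n"]

Answer: ["n"]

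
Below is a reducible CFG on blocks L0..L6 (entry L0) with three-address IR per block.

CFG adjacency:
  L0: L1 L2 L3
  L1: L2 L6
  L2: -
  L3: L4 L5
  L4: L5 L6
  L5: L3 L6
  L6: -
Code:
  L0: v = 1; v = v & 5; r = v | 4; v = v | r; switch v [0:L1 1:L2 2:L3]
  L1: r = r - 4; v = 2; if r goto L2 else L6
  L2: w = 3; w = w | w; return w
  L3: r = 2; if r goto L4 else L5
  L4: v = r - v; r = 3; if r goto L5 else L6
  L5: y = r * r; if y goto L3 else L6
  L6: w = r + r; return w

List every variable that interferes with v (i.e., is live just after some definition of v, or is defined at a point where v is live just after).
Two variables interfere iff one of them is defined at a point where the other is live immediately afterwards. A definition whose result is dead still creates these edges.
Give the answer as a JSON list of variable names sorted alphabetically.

Answer: ["r", "y"]

Derivation:
Per-block:
  L0: def={r,v} ue=∅
  L1: def={r,v} ue={r}
  L2: def={w} ue=∅
  L3: def={r} ue=∅
  L4: def={r,v} ue={r,v}
  L5: def={y} ue={r}
  L6: def={w} ue={r}

Liveness:
  L0: in=∅ out={r,v}
  L1: in={r} out={r}
  L2: in=∅ out=∅
  L3: in={v} out={r,v}
  L4: in={r,v} out={r,v}
  L5: in={r,v} out={r,v}
  L6: in={r} out=∅

Conflict graph:
  r: {v,y}
  v: {r,y}
  w: ∅
  y: {r,v}

N(v) = ["r", "y"]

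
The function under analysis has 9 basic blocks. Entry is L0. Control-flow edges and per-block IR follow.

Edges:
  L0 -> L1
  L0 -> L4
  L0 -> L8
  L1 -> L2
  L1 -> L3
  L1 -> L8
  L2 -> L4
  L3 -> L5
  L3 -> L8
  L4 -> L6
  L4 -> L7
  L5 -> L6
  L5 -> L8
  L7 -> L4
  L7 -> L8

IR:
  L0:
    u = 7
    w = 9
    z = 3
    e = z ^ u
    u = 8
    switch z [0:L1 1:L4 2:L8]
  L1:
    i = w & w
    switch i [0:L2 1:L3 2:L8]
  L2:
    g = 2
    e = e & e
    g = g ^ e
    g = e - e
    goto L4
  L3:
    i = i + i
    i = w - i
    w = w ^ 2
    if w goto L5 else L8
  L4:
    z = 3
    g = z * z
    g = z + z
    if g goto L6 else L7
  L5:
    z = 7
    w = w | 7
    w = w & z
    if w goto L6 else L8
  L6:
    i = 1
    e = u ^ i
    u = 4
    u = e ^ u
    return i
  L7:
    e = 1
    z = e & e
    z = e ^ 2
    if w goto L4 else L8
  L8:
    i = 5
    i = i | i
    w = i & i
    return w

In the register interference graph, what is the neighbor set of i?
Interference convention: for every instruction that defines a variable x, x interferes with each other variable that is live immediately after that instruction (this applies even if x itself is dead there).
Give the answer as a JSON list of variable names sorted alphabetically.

Block summaries:
  L0: def={e,u,w,z} ue=∅
  L1: def={i} ue={w}
  L2: def={e,g} ue={e}
  L3: def={i,w} ue={i,w}
  L4: def={g,z} ue=∅
  L5: def={w,z} ue={w}
  L6: def={e,i,u} ue={u}
  L7: def={e,z} ue={w}
  L8: def={i,w} ue=∅

Backward fixpoint:
  L0 li=∅ lo={e,u,w}
  L1 li={e,u,w} lo={e,i,u,w}
  L2 li={e,u,w} lo={u,w}
  L3 li={i,u,w} lo={u,w}
  L4 li={u,w} lo={u,w}
  L5 li={u,w} lo={u}
  L6 li={u} lo=∅
  L7 li={u,w} lo={u,w}
  L8 li=∅ lo=∅

Interference:
  e: {g,i,u,w,z}
  g: {e,u,w,z}
  i: {e,u,w}
  u: {e,g,i,w,z}
  w: {e,g,i,u,z}
  z: {e,g,u,w}

N(i) = ["e", "u", "w"]

Answer: ["e", "u", "w"]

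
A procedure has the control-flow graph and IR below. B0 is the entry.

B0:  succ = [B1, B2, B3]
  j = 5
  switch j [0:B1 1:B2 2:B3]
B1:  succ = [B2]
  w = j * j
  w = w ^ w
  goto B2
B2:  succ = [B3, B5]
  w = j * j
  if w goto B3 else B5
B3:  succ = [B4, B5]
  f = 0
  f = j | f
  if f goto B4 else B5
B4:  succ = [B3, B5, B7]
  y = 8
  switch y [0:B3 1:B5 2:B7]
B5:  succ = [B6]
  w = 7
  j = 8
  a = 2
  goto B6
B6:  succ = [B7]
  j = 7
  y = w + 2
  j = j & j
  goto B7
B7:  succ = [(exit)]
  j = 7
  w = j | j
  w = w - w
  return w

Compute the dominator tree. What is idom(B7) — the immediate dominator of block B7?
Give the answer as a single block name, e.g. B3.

idom tree: B1←B0 B2←B0 B3←B0 B4←B3 B5←B0 B6←B5 B7←B0
Dom at joins:
  B2: preds {B0,B1}: {B0} ∩ {B0,B1} = {B0}; idom=B0
  B3: preds {B0,B2,B4}: {B0} ∩ {B0,B2} ∩ {B0,B3,B4} = {B0}; idom=B0
  B5: preds {B2,B3,B4}: {B0,B2} ∩ {B0,B3} ∩ {B0,B3,B4} = {B0}; idom=B0
  B7: preds {B4,B6}: {B0,B3,B4} ∩ {B0,B5,B6} = {B0}; idom=B0

idom(B7) = B0

Answer: B0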